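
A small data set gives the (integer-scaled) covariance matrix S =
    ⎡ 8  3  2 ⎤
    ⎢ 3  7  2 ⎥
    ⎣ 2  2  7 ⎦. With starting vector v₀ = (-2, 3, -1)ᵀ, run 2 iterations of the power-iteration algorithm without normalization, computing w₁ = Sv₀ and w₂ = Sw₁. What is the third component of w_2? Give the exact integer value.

w1 = Sv₀ = (-9, 13, -5)
w2 = Sw1 = (-43, 54, -27)
The requested component of w2 is -27.

-27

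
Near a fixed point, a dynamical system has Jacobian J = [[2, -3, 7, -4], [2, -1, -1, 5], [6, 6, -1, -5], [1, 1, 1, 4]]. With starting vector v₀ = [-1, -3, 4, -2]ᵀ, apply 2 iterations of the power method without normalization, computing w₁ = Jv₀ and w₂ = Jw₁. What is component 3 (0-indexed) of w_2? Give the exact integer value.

w1 = Jv₀ = (43, -13, -18, -8)
w2 = Jw1 = (31, 77, 238, -20)
The requested component of w2 is -20.

-20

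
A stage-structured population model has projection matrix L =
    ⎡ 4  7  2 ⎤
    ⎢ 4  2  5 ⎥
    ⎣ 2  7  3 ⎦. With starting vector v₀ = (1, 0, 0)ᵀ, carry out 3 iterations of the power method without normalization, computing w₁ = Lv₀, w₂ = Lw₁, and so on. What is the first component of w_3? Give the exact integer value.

514

w1 = Lv₀ = (4·1 + 7·0 + 2·0; 4·1 + 2·0 + 5·0; 2·1 + 7·0 + 3·0) = (4, 4, 2)
w2 = Lw1 = (4·4 + 7·4 + 2·2; 4·4 + 2·4 + 5·2; 2·4 + 7·4 + 3·2) = (48, 34, 42)
w3 = Lw2 = (514, 470, 460)
The requested component of w3 is 514.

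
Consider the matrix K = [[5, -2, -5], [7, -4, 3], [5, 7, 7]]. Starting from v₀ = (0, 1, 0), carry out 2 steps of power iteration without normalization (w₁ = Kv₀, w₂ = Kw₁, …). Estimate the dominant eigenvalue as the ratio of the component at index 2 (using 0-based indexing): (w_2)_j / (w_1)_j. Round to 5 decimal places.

w1 = Kv₀ = (-2, -4, 7)
w2 = Kw1 = (-37, 23, 11)
Ratio at component: 11 / 7 = 1.57143

1.57143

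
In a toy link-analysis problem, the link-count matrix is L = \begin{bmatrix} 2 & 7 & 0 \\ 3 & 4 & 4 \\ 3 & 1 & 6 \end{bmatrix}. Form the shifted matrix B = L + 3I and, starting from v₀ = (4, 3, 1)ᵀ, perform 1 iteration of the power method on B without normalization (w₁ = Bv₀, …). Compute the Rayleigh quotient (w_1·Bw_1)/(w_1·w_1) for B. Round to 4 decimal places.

μ ≈ 12.6128

B = L + 3I has rows (5, 7, 0); (3, 7, 4); (3, 1, 9)
w1 = Bv₀ = (41, 37, 24)
Bw1 = (464, 478, 376)
w1·Bw1 = 45734; w1·w1 = 3626; μ ≈ 45734/3626 = 12.6128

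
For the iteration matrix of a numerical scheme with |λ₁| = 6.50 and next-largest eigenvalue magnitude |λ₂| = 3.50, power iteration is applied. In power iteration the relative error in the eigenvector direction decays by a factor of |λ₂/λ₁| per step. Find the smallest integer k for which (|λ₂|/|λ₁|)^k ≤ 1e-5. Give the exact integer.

19

|λ₂/λ₁| = 3.50/6.50 = 0.53846
Need k ≥ ln(1e-5) / ln(0.53846) = -11.5129 / -0.6190 ≈ 18.598
Smallest integer k satisfying the bound: 19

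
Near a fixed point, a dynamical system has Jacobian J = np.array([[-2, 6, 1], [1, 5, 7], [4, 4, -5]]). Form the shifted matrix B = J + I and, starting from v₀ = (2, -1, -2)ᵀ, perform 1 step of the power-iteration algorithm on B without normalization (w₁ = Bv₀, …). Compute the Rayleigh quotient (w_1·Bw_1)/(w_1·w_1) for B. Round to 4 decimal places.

B = J + I has rows (-1, 6, 1); (1, 6, 7); (4, 4, -4)
w1 = Bv₀ = ((-1)·2 + 6·(-1) + 1·(-2); 1·2 + 6·(-1) + 7·(-2); 4·2 + 4·(-1) + (-4)·(-2)) = (-10, -18, 12)
Bw1 = (-86, -34, -160)
w1·Bw1 = -448; w1·w1 = 568; μ ≈ -448/568 = -0.7887

μ ≈ -0.7887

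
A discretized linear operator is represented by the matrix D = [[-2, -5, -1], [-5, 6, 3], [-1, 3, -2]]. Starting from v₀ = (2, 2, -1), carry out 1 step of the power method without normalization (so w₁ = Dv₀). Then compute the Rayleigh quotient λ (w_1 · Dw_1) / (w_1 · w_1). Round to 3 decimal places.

w1 = Dv₀ = (-13, -1, 6)
Dw1 = (25, 77, -2)
w1·Dw1 = (-13)·25 + (-1)·77 + 6·(-2) = -414; w1·w1 = (-13)·(-13) + (-1)·(-1) + 6·6 = 206
λ ≈ -414/206 = -2.010

λ ≈ -2.010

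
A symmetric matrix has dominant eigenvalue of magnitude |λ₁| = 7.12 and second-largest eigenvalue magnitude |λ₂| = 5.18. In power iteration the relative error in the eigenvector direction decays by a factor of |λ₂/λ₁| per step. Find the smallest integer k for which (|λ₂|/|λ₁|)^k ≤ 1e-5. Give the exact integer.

|λ₂/λ₁| = 5.18/7.12 = 0.72753
Need k ≥ ln(1e-5) / ln(0.72753) = -11.5129 / -0.3181 ≈ 36.192
Smallest integer k satisfying the bound: 37

37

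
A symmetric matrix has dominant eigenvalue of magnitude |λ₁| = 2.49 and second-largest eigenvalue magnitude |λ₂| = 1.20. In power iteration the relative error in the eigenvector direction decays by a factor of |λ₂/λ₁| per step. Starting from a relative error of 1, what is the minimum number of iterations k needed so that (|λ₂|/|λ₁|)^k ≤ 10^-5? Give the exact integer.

16

|λ₂/λ₁| = 1.20/2.49 = 0.48193
Need k ≥ ln(10^-5) / ln(0.48193) = -11.5129 / -0.7300 ≈ 15.772
Smallest integer k satisfying the bound: 16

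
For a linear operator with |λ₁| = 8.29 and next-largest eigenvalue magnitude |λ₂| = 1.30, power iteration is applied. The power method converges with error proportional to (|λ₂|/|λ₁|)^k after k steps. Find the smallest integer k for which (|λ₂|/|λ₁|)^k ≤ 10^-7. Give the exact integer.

9

|λ₂/λ₁| = 1.30/8.29 = 0.15682
Need k ≥ ln(10^-7) / ln(0.15682) = -16.1181 / -1.8527 ≈ 8.700
Smallest integer k satisfying the bound: 9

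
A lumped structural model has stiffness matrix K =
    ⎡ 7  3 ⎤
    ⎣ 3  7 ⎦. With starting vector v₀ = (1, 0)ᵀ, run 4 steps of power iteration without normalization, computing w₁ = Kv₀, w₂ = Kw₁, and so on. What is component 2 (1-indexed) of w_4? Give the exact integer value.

w1 = Kv₀ = (7·1 + 3·0; 3·1 + 7·0) = (7, 3)
w2 = Kw1 = (7·7 + 3·3; 3·7 + 7·3) = (58, 42)
w3 = Kw2 = (532, 468)
w4 = Kw3 = (5128, 4872)
The requested component of w4 is 4872.

4872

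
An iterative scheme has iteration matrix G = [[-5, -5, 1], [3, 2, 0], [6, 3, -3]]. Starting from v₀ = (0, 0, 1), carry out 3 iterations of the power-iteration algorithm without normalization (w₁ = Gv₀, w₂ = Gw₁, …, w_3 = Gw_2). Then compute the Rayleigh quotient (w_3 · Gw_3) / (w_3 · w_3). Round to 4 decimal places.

λ ≈ -5.1296

w1 = Gv₀ = ((-5)·0 + (-5)·0 + 1·1; 3·0 + 2·0 + 0·1; 6·0 + 3·0 + (-3)·1) = (1, 0, -3)
w2 = Gw1 = ((-5)·1 + (-5)·0 + 1·(-3); 3·1 + 2·0 + 0·(-3); 6·1 + 3·0 + (-3)·(-3)) = (-8, 3, 15)
w3 = Gw2 = (40, -18, -84)
Gw3 = (-194, 84, 438)
w3·Gw3 = 40·(-194) + (-18)·84 + (-84)·438 = -46064; w3·w3 = 40·40 + (-18)·(-18) + (-84)·(-84) = 8980
λ ≈ -46064/8980 = -5.1296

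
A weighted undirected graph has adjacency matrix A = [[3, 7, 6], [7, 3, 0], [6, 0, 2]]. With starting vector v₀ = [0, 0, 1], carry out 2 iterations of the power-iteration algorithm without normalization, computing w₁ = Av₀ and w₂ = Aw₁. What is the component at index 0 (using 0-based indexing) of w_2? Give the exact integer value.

w1 = Av₀ = (3·0 + 7·0 + 6·1; 7·0 + 3·0 + 0·1; 6·0 + 0·0 + 2·1) = (6, 0, 2)
w2 = Aw1 = (3·6 + 7·0 + 6·2; 7·6 + 3·0 + 0·2; 6·6 + 0·0 + 2·2) = (30, 42, 40)
The requested component of w2 is 30.

30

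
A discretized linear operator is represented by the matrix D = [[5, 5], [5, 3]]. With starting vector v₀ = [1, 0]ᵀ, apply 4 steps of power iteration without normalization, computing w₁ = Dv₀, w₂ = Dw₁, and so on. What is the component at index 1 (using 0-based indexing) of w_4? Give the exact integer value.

w1 = Dv₀ = (5·1 + 5·0; 5·1 + 3·0) = (5, 5)
w2 = Dw1 = (5·5 + 5·5; 5·5 + 3·5) = (50, 40)
w3 = Dw2 = (450, 370)
w4 = Dw3 = (4100, 3360)
The requested component of w4 is 3360.

3360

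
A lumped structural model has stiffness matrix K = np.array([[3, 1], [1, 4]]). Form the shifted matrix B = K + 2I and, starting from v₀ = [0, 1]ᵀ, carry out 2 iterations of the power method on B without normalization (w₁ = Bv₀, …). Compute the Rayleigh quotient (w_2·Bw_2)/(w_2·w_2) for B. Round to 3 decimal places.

B = K + 2I has rows (5, 1); (1, 6)
w1 = Bv₀ = (1, 6)
w2 = Bw1 = (11, 37)
Bw2 = (92, 233)
w2·Bw2 = 9633; w2·w2 = 1490; μ ≈ 9633/1490 = 6.465

6.465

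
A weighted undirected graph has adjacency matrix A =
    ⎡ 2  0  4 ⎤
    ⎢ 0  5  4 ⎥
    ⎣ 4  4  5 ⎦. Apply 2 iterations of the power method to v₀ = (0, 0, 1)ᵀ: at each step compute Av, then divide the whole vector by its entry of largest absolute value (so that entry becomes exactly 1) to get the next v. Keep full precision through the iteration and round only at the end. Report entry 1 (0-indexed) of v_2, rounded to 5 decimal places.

0.70175

Av0 = (4.000000, 4.000000, 5.000000); divide by 5.000000 → v1 = (0.800000, 0.800000, 1.000000)
Av1 = (5.600000, 8.000000, 11.400000); divide by 11.400000 → v2 = (0.491228, 0.701754, 1.000000)
Requested entry of v2: 40/57 = 0.70175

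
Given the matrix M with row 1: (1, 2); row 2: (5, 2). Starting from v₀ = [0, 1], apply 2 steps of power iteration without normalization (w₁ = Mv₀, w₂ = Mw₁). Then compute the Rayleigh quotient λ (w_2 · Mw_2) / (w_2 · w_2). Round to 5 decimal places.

w1 = Mv₀ = (1·0 + 2·1; 5·0 + 2·1) = (2, 2)
w2 = Mw1 = (1·2 + 2·2; 5·2 + 2·2) = (6, 14)
Mw2 = (34, 58)
w2·Mw2 = 6·34 + 14·58 = 1016; w2·w2 = 6·6 + 14·14 = 232
λ ≈ 1016/232 = 4.37931

4.37931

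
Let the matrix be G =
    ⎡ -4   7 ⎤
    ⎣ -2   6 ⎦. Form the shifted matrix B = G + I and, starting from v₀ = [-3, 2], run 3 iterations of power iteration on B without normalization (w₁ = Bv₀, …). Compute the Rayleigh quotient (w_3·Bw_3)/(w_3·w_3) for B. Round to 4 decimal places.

B = G + I has rows (-3, 7); (-2, 7)
w1 = Bv₀ = ((-3)·(-3) + 7·2; (-2)·(-3) + 7·2) = (23, 20)
w2 = Bw1 = ((-3)·23 + 7·20; (-2)·23 + 7·20) = (71, 94)
w3 = Bw2 = (445, 516)
Bw3 = (2277, 2722)
w3·Bw3 = 2417817; w3·w3 = 464281; μ ≈ 2417817/464281 = 5.2077

μ ≈ 5.2077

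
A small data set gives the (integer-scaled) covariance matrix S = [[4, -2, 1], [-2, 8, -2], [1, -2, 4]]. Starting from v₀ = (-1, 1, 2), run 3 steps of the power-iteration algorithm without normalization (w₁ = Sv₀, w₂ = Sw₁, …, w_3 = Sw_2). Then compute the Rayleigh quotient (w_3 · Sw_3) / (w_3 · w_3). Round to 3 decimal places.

9.545

w1 = Sv₀ = (4·(-1) + (-2)·1 + 1·2; (-2)·(-1) + 8·1 + (-2)·2; 1·(-1) + (-2)·1 + 4·2) = (-4, 6, 5)
w2 = Sw1 = (4·(-4) + (-2)·6 + 1·5; (-2)·(-4) + 8·6 + (-2)·5; 1·(-4) + (-2)·6 + 4·5) = (-23, 46, 4)
w3 = Sw2 = (-180, 406, -99)
Sw3 = (-1631, 3806, -1388)
w3·Sw3 = (-180)·(-1631) + 406·3806 + (-99)·(-1388) = 1976228; w3·w3 = (-180)·(-180) + 406·406 + (-99)·(-99) = 207037
λ ≈ 1976228/207037 = 9.545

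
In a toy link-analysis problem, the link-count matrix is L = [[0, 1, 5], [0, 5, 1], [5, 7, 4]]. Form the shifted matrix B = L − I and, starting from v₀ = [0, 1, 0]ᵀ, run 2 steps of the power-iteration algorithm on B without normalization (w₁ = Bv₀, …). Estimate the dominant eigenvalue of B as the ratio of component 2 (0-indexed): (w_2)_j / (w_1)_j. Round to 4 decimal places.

μ ≈ 7.7143

B = L − I has rows (-1, 1, 5); (0, 4, 1); (5, 7, 3)
w1 = Bv₀ = (1, 4, 7)
w2 = Bw1 = (38, 23, 54)
Ratio: 54/7 = 7.7143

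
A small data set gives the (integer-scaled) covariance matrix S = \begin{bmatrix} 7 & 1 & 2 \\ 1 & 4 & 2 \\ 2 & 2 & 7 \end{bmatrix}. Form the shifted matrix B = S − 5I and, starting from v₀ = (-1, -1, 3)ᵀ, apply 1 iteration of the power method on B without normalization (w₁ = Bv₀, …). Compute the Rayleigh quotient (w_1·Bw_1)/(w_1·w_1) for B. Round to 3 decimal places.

B = S − 5I has rows (2, 1, 2); (1, -1, 2); (2, 2, 2)
w1 = Bv₀ = (3, 6, 2)
Bw1 = (16, 1, 22)
w1·Bw1 = 98; w1·w1 = 49; μ ≈ 98/49 = 2.000

μ ≈ 2.000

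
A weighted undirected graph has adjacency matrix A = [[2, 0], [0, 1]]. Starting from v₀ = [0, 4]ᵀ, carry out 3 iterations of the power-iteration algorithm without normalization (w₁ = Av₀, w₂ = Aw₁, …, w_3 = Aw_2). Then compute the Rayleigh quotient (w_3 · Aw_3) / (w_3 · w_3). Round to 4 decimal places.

1.0000

w1 = Av₀ = (0, 4)
w2 = Aw1 = (0, 4)
w3 = Aw2 = (0, 4)
Aw3 = (0, 4)
w3·Aw3 = 0·0 + 4·4 = 16; w3·w3 = 0·0 + 4·4 = 16
λ ≈ 16/16 = 1.0000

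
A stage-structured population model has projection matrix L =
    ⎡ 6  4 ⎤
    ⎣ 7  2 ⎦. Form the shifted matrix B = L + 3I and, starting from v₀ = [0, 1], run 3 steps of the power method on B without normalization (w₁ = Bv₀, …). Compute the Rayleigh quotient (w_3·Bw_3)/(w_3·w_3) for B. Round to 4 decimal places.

B = L + 3I has rows (9, 4); (7, 5)
w1 = Bv₀ = (9·0 + 4·1; 7·0 + 5·1) = (4, 5)
w2 = Bw1 = (9·4 + 4·5; 7·4 + 5·5) = (56, 53)
w3 = Bw2 = (716, 657)
Bw3 = (9072, 8297)
w3·Bw3 = 11946681; w3·w3 = 944305; μ ≈ 11946681/944305 = 12.6513

12.6513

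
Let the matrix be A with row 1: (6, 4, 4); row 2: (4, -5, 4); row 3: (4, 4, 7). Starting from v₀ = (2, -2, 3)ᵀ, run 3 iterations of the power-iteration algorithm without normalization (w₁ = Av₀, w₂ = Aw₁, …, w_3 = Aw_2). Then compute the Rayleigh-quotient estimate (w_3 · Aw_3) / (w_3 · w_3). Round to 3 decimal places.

w1 = Av₀ = (16, 30, 21)
w2 = Aw1 = (300, -2, 331)
w3 = Aw2 = (3116, 2534, 3509)
Aw3 = (42868, 13830, 47163)
w3·Aw3 = 3116·42868 + 2534·13830 + 3509·47163 = 334116875; w3·w3 = 3116·3116 + 2534·2534 + 3509·3509 = 28443693
λ ≈ 334116875/28443693 = 11.747

λ ≈ 11.747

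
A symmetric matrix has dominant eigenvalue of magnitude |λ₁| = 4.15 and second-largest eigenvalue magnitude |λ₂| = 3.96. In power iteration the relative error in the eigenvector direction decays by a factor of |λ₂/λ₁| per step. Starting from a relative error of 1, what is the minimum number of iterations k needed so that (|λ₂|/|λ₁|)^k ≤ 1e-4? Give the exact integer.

|λ₂/λ₁| = 3.96/4.15 = 0.95422
Need k ≥ ln(1e-4) / ln(0.95422) = -9.2103 / -0.0469 ≈ 196.532
Smallest integer k satisfying the bound: 197

197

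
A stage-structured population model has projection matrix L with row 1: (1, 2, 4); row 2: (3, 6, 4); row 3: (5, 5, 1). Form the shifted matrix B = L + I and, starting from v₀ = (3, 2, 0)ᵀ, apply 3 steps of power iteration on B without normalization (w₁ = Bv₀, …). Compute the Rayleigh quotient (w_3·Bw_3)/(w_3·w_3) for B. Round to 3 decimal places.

B = L + I has rows (2, 2, 4); (3, 7, 4); (5, 5, 2)
w1 = Bv₀ = (2·3 + 2·2 + 4·0; 3·3 + 7·2 + 4·0; 5·3 + 5·2 + 2·0) = (10, 23, 25)
w2 = Bw1 = (2·10 + 2·23 + 4·25; 3·10 + 7·23 + 4·25; 5·10 + 5·23 + 2·25) = (166, 291, 215)
w3 = Bw2 = (1774, 3395, 2715)
Bw3 = (21198, 39947, 31275)
w3·Bw3 = 258136942; w3·w3 = 22044326; μ ≈ 258136942/22044326 = 11.710

μ ≈ 11.710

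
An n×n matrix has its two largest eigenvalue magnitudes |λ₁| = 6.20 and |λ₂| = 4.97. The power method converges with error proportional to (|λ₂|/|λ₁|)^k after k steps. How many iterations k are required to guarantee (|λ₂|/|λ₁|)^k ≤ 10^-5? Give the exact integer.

|λ₂/λ₁| = 4.97/6.20 = 0.80161
Need k ≥ ln(10^-5) / ln(0.80161) = -11.5129 / -0.2211 ≈ 52.064
Smallest integer k satisfying the bound: 53

53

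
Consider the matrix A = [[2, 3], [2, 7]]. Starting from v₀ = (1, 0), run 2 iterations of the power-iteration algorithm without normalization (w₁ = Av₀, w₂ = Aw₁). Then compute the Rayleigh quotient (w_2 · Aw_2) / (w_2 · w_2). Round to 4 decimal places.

w1 = Av₀ = (2·1 + 3·0; 2·1 + 7·0) = (2, 2)
w2 = Aw1 = (2·2 + 3·2; 2·2 + 7·2) = (10, 18)
Aw2 = (74, 146)
w2·Aw2 = 10·74 + 18·146 = 3368; w2·w2 = 10·10 + 18·18 = 424
λ ≈ 3368/424 = 7.9434

λ ≈ 7.9434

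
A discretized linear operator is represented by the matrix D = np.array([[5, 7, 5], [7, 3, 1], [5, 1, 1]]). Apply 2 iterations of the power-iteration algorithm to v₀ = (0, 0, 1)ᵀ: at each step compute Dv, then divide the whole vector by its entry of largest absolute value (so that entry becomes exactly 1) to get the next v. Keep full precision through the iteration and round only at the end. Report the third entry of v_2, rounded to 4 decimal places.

0.6923

Dv0 = (5.00000, 1.00000, 1.00000); divide by 5.00000 → v1 = (1.00000, 0.20000, 0.20000)
Dv1 = (7.40000, 7.80000, 5.40000); divide by 7.80000 → v2 = (0.94872, 1.00000, 0.69231)
Requested entry of v2: 27/39 = 0.6923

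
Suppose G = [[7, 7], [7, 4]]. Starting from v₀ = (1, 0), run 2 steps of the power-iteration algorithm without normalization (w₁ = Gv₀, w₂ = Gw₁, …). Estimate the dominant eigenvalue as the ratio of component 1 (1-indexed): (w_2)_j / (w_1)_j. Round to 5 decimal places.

λ ≈ 14.00000

w1 = Gv₀ = (7, 7)
w2 = Gw1 = (98, 77)
Ratio at component: 98 / 7 = 14.00000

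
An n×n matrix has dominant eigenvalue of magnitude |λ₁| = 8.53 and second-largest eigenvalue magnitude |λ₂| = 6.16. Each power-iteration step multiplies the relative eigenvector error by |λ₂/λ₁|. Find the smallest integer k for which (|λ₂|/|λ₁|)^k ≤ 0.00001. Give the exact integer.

|λ₂/λ₁| = 6.16/8.53 = 0.72216
Need k ≥ ln(0.00001) / ln(0.72216) = -11.5129 / -0.3255 ≈ 35.369
Smallest integer k satisfying the bound: 36

36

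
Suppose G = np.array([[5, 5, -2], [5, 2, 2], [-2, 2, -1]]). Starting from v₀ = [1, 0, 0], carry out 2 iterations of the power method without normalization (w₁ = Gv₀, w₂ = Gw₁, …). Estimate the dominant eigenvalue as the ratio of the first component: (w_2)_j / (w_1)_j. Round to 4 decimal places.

10.8000

w1 = Gv₀ = (5·1 + 5·0 + (-2)·0; 5·1 + 2·0 + 2·0; (-2)·1 + 2·0 + (-1)·0) = (5, 5, -2)
w2 = Gw1 = (5·5 + 5·5 + (-2)·(-2); 5·5 + 2·5 + 2·(-2); (-2)·5 + 2·5 + (-1)·(-2)) = (54, 31, 2)
Ratio at component: 54 / 5 = 10.8000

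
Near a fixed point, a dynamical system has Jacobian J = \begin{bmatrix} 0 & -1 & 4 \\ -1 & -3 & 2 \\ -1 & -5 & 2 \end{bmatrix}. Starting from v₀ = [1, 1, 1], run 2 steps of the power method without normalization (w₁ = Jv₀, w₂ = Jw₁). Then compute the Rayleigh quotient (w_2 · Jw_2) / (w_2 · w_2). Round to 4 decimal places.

w1 = Jv₀ = (3, -2, -4)
w2 = Jw1 = (-14, -5, -1)
Jw2 = (1, 27, 37)
w2·Jw2 = (-14)·1 + (-5)·27 + (-1)·37 = -186; w2·w2 = (-14)·(-14) + (-5)·(-5) + (-1)·(-1) = 222
λ ≈ -186/222 = -0.8378

λ ≈ -0.8378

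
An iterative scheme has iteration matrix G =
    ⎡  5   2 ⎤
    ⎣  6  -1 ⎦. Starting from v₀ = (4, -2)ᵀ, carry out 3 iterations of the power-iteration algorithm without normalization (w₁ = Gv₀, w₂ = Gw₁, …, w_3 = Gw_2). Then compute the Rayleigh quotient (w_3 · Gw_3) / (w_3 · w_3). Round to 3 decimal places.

6.286

w1 = Gv₀ = (16, 26)
w2 = Gw1 = (132, 70)
w3 = Gw2 = (800, 722)
Gw3 = (5444, 4078)
w3·Gw3 = 800·5444 + 722·4078 = 7299516; w3·w3 = 800·800 + 722·722 = 1161284
λ ≈ 7299516/1161284 = 6.286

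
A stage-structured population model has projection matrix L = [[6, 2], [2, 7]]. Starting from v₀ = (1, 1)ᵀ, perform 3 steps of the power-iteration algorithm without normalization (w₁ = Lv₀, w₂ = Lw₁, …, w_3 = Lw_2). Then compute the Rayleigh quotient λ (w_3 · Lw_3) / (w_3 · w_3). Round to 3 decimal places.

8.560

w1 = Lv₀ = (8, 9)
w2 = Lw1 = (66, 79)
w3 = Lw2 = (554, 685)
Lw3 = (4694, 5903)
w3·Lw3 = 554·4694 + 685·5903 = 6644031; w3·w3 = 554·554 + 685·685 = 776141
λ ≈ 6644031/776141 = 8.560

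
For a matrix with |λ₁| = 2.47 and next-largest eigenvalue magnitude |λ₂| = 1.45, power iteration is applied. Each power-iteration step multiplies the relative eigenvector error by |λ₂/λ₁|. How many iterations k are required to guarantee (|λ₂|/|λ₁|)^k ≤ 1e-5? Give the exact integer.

22

|λ₂/λ₁| = 1.45/2.47 = 0.58704
Need k ≥ ln(1e-5) / ln(0.58704) = -11.5129 / -0.5327 ≈ 21.614
Smallest integer k satisfying the bound: 22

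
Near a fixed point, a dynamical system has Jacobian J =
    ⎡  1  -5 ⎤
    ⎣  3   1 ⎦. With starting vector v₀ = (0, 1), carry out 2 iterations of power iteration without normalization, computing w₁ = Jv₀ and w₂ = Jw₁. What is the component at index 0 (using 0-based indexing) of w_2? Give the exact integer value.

-10

w1 = Jv₀ = (-5, 1)
w2 = Jw1 = (-10, -14)
The requested component of w2 is -10.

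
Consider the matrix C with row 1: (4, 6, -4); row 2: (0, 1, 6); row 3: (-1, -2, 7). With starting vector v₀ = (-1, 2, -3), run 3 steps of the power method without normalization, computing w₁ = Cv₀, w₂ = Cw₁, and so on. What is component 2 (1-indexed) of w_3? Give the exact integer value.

w1 = Cv₀ = (20, -16, -24)
w2 = Cw1 = (80, -160, -156)
w3 = Cw2 = (-16, -1096, -852)
The requested component of w3 is -1096.

-1096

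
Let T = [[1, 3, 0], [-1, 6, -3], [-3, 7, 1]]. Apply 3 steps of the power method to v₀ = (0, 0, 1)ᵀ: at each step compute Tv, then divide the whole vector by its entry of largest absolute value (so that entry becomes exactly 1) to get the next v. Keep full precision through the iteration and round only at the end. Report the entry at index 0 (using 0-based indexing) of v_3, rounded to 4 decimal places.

0.5143

Tv0 = (0.00000, -3.00000, 1.00000); divide by -3.00000 → v1 = (0.00000, 1.00000, -0.33333)
Tv1 = (3.00000, 7.00000, 6.66667); divide by 7.00000 → v2 = (0.42857, 1.00000, 0.95238)
Tv2 = (3.42857, 2.71429, 6.66667); divide by 6.66667 → v3 = (0.51429, 0.40714, 1.00000)
Requested entry of v3: -72/-140 = 0.5143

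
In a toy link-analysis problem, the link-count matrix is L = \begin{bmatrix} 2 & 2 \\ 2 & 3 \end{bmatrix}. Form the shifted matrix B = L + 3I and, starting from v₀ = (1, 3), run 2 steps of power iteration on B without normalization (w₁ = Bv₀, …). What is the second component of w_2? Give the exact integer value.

142

B = L + 3I has rows (5, 2); (2, 6)
w1 = Bv₀ = (11, 20)
w2 = Bw1 = (95, 142)
Requested component of w2: 142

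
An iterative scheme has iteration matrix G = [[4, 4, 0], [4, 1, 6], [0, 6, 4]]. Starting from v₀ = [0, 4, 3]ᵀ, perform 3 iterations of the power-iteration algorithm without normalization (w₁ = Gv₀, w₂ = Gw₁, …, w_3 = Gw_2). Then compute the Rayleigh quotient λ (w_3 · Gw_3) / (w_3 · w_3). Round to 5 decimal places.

9.83702

w1 = Gv₀ = (4·0 + 4·4 + 0·3; 4·0 + 1·4 + 6·3; 0·0 + 6·4 + 4·3) = (16, 22, 36)
w2 = Gw1 = (4·16 + 4·22 + 0·36; 4·16 + 1·22 + 6·36; 0·16 + 6·22 + 4·36) = (152, 302, 276)
w3 = Gw2 = (1816, 2566, 2916)
Gw3 = (17528, 27326, 27060)
w3·Gw3 = 1816·17528 + 2566·27326 + 2916·27060 = 180856324; w3·w3 = 1816·1816 + 2566·2566 + 2916·2916 = 18385268
λ ≈ 180856324/18385268 = 9.83702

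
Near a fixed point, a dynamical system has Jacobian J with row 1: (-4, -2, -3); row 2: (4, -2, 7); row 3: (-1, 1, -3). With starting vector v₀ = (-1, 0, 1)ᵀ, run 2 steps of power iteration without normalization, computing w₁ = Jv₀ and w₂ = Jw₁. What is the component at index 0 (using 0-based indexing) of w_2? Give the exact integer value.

-4

w1 = Jv₀ = ((-4)·(-1) + (-2)·0 + (-3)·1; 4·(-1) + (-2)·0 + 7·1; (-1)·(-1) + 1·0 + (-3)·1) = (1, 3, -2)
w2 = Jw1 = ((-4)·1 + (-2)·3 + (-3)·(-2); 4·1 + (-2)·3 + 7·(-2); (-1)·1 + 1·3 + (-3)·(-2)) = (-4, -16, 8)
The requested component of w2 is -4.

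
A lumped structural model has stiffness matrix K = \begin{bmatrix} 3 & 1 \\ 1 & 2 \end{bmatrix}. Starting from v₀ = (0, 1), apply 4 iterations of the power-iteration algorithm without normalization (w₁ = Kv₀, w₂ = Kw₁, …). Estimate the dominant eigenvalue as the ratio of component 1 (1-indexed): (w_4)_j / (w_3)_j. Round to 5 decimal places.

w1 = Kv₀ = (1, 2)
w2 = Kw1 = (5, 5)
w3 = Kw2 = (20, 15)
w4 = Kw3 = (75, 50)
Ratio at component: 75 / 20 = 3.75000

3.75000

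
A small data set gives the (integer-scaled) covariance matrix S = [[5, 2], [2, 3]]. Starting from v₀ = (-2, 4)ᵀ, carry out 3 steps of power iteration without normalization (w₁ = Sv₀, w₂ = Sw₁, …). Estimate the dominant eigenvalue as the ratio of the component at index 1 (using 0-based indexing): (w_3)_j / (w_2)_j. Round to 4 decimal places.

3.6000

w1 = Sv₀ = (5·(-2) + 2·4; 2·(-2) + 3·4) = (-2, 8)
w2 = Sw1 = (5·(-2) + 2·8; 2·(-2) + 3·8) = (6, 20)
w3 = Sw2 = (70, 72)
Ratio at component: 72 / 20 = 3.6000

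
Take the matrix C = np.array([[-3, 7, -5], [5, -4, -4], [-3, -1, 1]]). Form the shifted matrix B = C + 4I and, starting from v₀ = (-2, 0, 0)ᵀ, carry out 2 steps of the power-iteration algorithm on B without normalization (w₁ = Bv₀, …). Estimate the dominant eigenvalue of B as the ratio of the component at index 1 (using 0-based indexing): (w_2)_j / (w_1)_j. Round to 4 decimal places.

μ ≈ 3.4000

B = C + 4I has rows (1, 7, -5); (5, 0, -4); (-3, -1, 5)
w1 = Bv₀ = (-2, -10, 6)
w2 = Bw1 = (-102, -34, 46)
Ratio: -34/-10 = 3.4000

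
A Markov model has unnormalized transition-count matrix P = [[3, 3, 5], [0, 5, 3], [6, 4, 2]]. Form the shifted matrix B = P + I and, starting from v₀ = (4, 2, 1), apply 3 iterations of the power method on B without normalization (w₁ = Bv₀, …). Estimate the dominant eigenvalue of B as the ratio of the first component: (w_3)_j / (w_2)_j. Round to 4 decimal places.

10.7683

B = P + I has rows (4, 3, 5); (0, 6, 3); (6, 4, 3)
w1 = Bv₀ = (27, 15, 35)
w2 = Bw1 = (328, 195, 327)
w3 = Bw2 = (3532, 2151, 3729)
Ratio: 3532/328 = 10.7683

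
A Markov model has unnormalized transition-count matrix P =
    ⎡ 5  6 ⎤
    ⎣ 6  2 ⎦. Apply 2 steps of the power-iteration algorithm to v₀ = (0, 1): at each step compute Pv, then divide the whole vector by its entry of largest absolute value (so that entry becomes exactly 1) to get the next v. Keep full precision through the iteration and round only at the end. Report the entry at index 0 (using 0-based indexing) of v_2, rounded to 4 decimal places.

1.0000

Pv0 = (6.00000, 2.00000); divide by 6.00000 → v1 = (1.00000, 0.33333)
Pv1 = (7.00000, 6.66667); divide by 7.00000 → v2 = (1.00000, 0.95238)
Requested entry of v2: 42/42 = 1.0000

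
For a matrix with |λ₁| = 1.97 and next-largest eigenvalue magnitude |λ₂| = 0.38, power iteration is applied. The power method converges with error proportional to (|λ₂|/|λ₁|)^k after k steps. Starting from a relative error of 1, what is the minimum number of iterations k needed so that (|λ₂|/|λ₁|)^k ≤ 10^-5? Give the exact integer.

|λ₂/λ₁| = 0.38/1.97 = 0.19289
Need k ≥ ln(10^-5) / ln(0.19289) = -11.5129 / -1.6456 ≈ 6.996
Smallest integer k satisfying the bound: 7

7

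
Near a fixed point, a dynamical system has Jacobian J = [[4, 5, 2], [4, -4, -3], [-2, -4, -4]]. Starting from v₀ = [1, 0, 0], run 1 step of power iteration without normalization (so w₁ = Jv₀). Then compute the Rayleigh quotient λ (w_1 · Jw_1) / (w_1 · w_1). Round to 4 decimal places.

5.1111

w1 = Jv₀ = (4·1 + 5·0 + 2·0; 4·1 + (-4)·0 + (-3)·0; (-2)·1 + (-4)·0 + (-4)·0) = (4, 4, -2)
Jw1 = (32, 6, -16)
w1·Jw1 = 4·32 + 4·6 + (-2)·(-16) = 184; w1·w1 = 4·4 + 4·4 + (-2)·(-2) = 36
λ ≈ 184/36 = 5.1111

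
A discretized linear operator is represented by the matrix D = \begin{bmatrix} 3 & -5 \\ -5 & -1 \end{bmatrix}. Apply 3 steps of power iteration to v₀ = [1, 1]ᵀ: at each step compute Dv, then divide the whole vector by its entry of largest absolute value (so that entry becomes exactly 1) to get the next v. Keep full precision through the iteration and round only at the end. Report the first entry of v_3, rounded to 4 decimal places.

0.0588

Dv0 = (-2.00000, -6.00000); divide by -6.00000 → v1 = (0.33333, 1.00000)
Dv1 = (-4.00000, -2.66667); divide by -4.00000 → v2 = (1.00000, 0.66667)
Dv2 = (-0.33333, -5.66667); divide by -5.66667 → v3 = (0.05882, 1.00000)
Requested entry of v3: -8/-136 = 0.0588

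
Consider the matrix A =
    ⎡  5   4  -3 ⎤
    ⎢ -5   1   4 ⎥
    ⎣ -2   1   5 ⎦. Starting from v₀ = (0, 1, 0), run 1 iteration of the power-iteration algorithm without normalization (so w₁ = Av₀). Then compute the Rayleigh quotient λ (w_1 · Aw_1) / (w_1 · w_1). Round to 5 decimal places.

w1 = Av₀ = (5·0 + 4·1 + (-3)·0; (-5)·0 + 1·1 + 4·0; (-2)·0 + 1·1 + 5·0) = (4, 1, 1)
Aw1 = (21, -15, -2)
w1·Aw1 = 4·21 + 1·(-15) + 1·(-2) = 67; w1·w1 = 4·4 + 1·1 + 1·1 = 18
λ ≈ 67/18 = 3.72222

3.72222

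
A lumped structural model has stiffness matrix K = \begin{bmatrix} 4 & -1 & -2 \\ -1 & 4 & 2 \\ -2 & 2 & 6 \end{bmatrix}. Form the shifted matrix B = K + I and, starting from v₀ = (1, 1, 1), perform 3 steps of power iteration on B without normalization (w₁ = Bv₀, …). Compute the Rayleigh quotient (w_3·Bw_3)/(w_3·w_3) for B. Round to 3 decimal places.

B = K + I has rows (5, -1, -2); (-1, 5, 2); (-2, 2, 7)
w1 = Bv₀ = (5·1 + (-1)·1 + (-2)·1; (-1)·1 + 5·1 + 2·1; (-2)·1 + 2·1 + 7·1) = (2, 6, 7)
w2 = Bw1 = (5·2 + (-1)·6 + (-2)·7; (-1)·2 + 5·6 + 2·7; (-2)·2 + 2·6 + 7·7) = (-10, 42, 57)
w3 = Bw2 = (-206, 334, 503)
Bw3 = (-2370, 2882, 4601)
w3·Bw3 = 3765111; w3·w3 = 407001; μ ≈ 3765111/407001 = 9.251

9.251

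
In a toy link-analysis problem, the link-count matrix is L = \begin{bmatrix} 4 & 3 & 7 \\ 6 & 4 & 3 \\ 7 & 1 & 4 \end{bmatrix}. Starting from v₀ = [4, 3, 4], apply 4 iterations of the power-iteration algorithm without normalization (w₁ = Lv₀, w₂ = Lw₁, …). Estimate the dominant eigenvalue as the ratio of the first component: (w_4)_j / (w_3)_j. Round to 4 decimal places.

13.0274

w1 = Lv₀ = (4·4 + 3·3 + 7·4; 6·4 + 4·3 + 3·4; 7·4 + 1·3 + 4·4) = (53, 48, 47)
w2 = Lw1 = (4·53 + 3·48 + 7·47; 6·53 + 4·48 + 3·47; 7·53 + 1·48 + 4·47) = (685, 651, 607)
w3 = Lw2 = (8942, 8535, 7874)
w4 = Lw3 = (116491, 111414, 102625)
Ratio at component: 116491 / 8942 = 13.0274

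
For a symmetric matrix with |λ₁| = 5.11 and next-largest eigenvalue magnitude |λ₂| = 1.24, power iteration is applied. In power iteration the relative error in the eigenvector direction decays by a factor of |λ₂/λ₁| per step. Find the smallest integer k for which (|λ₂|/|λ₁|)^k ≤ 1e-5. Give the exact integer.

9

|λ₂/λ₁| = 1.24/5.11 = 0.24266
Need k ≥ ln(1e-5) / ln(0.24266) = -11.5129 / -1.4161 ≈ 8.130
Smallest integer k satisfying the bound: 9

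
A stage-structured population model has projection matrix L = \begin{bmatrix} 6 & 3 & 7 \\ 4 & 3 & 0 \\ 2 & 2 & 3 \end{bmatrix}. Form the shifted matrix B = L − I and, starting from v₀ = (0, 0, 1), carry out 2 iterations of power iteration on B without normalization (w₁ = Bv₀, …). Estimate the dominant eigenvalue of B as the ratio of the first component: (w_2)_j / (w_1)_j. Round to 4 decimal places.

B = L − I has rows (5, 3, 7); (4, 2, 0); (2, 2, 2)
w1 = Bv₀ = (7, 0, 2)
w2 = Bw1 = (49, 28, 18)
Ratio: 49/7 = 7.0000

7.0000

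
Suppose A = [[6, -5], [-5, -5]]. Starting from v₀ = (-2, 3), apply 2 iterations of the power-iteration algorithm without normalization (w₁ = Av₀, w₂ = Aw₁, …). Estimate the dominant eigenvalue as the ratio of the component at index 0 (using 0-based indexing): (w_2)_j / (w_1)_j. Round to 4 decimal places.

λ ≈ 5.0741

w1 = Av₀ = (-27, -5)
w2 = Aw1 = (-137, 160)
Ratio at component: -137 / -27 = 5.0741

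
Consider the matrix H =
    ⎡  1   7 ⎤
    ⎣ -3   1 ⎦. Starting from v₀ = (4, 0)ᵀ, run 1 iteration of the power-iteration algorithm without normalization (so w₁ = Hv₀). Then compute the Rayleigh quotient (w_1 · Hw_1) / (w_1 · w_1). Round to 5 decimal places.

w1 = Hv₀ = (4, -12)
Hw1 = (-80, -24)
w1·Hw1 = 4·(-80) + (-12)·(-24) = -32; w1·w1 = 4·4 + (-12)·(-12) = 160
λ ≈ -32/160 = -0.20000

λ ≈ -0.20000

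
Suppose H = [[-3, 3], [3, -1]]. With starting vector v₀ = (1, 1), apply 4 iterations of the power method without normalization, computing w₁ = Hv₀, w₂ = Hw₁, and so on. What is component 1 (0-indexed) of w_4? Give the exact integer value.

w1 = Hv₀ = ((-3)·1 + 3·1; 3·1 + (-1)·1) = (0, 2)
w2 = Hw1 = ((-3)·0 + 3·2; 3·0 + (-1)·2) = (6, -2)
w3 = Hw2 = (-24, 20)
w4 = Hw3 = (132, -92)
The requested component of w4 is -92.

-92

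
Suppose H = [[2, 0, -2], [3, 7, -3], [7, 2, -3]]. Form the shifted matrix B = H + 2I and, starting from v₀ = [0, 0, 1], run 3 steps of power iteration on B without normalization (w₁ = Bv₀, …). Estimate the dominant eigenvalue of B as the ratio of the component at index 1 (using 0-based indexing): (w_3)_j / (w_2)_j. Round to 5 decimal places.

μ ≈ 7.70000

B = H + 2I has rows (4, 0, -2); (3, 9, -3); (7, 2, -1)
w1 = Bv₀ = (4·0 + 0·0 + (-2)·1; 3·0 + 9·0 + (-3)·1; 7·0 + 2·0 + (-1)·1) = (-2, -3, -1)
w2 = Bw1 = (4·(-2) + 0·(-3) + (-2)·(-1); 3·(-2) + 9·(-3) + (-3)·(-1); 7·(-2) + 2·(-3) + (-1)·(-1)) = (-6, -30, -19)
w3 = Bw2 = (14, -231, -83)
Ratio: -231/-30 = 7.70000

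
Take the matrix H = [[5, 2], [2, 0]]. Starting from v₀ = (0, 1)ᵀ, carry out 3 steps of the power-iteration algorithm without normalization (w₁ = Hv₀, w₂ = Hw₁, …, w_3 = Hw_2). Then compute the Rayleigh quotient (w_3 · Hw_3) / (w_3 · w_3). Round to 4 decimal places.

5.7014

w1 = Hv₀ = (5·0 + 2·1; 2·0 + 0·1) = (2, 0)
w2 = Hw1 = (5·2 + 2·0; 2·2 + 0·0) = (10, 4)
w3 = Hw2 = (58, 20)
Hw3 = (330, 116)
w3·Hw3 = 58·330 + 20·116 = 21460; w3·w3 = 58·58 + 20·20 = 3764
λ ≈ 21460/3764 = 5.7014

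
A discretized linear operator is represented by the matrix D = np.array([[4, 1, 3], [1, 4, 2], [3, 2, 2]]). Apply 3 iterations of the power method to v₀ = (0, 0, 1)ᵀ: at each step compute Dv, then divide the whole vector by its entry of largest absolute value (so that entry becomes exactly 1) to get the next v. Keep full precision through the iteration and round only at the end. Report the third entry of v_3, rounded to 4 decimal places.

Dv0 = (3.00000, 2.00000, 2.00000); divide by 3.00000 → v1 = (1.00000, 0.66667, 0.66667)
Dv1 = (6.66667, 5.00000, 5.66667); divide by 6.66667 → v2 = (1.00000, 0.75000, 0.85000)
Dv2 = (7.30000, 5.70000, 6.20000); divide by 7.30000 → v3 = (1.00000, 0.78082, 0.84932)
Requested entry of v3: 124/146 = 0.8493

0.8493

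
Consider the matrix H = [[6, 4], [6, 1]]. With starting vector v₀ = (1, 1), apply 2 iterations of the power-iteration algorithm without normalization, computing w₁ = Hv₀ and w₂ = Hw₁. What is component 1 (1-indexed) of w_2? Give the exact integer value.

88

w1 = Hv₀ = (6·1 + 4·1; 6·1 + 1·1) = (10, 7)
w2 = Hw1 = (6·10 + 4·7; 6·10 + 1·7) = (88, 67)
The requested component of w2 is 88.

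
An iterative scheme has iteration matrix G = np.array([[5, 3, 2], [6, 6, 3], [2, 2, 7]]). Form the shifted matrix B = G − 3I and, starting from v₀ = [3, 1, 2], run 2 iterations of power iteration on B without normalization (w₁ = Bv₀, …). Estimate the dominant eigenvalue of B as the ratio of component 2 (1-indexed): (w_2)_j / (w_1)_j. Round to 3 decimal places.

7.667

B = G − 3I has rows (2, 3, 2); (6, 3, 3); (2, 2, 4)
w1 = Bv₀ = (2·3 + 3·1 + 2·2; 6·3 + 3·1 + 3·2; 2·3 + 2·1 + 4·2) = (13, 27, 16)
w2 = Bw1 = (2·13 + 3·27 + 2·16; 6·13 + 3·27 + 3·16; 2·13 + 2·27 + 4·16) = (139, 207, 144)
Ratio: 207/27 = 7.667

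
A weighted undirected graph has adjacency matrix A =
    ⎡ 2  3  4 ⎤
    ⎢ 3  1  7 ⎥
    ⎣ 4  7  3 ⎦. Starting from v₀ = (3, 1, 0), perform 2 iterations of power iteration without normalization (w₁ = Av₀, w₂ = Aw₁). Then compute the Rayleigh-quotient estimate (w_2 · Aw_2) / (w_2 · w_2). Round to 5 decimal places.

λ ≈ 11.51069

w1 = Av₀ = (9, 10, 19)
w2 = Aw1 = (124, 170, 163)
Aw2 = (1410, 1683, 2175)
w2·Aw2 = 124·1410 + 170·1683 + 163·2175 = 815475; w2·w2 = 124·124 + 170·170 + 163·163 = 70845
λ ≈ 815475/70845 = 11.51069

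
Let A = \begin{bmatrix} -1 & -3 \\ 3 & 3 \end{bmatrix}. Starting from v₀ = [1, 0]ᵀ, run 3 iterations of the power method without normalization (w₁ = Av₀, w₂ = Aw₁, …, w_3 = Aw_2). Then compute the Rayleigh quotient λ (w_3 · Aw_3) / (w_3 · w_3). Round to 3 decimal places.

w1 = Av₀ = ((-1)·1 + (-3)·0; 3·1 + 3·0) = (-1, 3)
w2 = Aw1 = ((-1)·(-1) + (-3)·3; 3·(-1) + 3·3) = (-8, 6)
w3 = Aw2 = (-10, -6)
Aw3 = (28, -48)
w3·Aw3 = (-10)·28 + (-6)·(-48) = 8; w3·w3 = (-10)·(-10) + (-6)·(-6) = 136
λ ≈ 8/136 = 0.059

λ ≈ 0.059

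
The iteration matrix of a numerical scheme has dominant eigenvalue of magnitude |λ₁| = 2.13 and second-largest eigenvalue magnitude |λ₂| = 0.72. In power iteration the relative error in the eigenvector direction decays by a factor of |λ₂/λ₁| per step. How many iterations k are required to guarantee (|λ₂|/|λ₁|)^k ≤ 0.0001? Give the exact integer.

9

|λ₂/λ₁| = 0.72/2.13 = 0.33803
Need k ≥ ln(0.0001) / ln(0.33803) = -9.2103 / -1.0846 ≈ 8.492
Smallest integer k satisfying the bound: 9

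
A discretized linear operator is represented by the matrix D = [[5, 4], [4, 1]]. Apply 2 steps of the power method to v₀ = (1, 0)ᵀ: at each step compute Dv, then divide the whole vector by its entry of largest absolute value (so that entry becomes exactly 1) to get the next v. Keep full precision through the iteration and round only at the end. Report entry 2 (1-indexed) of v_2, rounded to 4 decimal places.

0.5854

Dv0 = (5.00000, 4.00000); divide by 5.00000 → v1 = (1.00000, 0.80000)
Dv1 = (8.20000, 4.80000); divide by 8.20000 → v2 = (1.00000, 0.58537)
Requested entry of v2: 24/41 = 0.5854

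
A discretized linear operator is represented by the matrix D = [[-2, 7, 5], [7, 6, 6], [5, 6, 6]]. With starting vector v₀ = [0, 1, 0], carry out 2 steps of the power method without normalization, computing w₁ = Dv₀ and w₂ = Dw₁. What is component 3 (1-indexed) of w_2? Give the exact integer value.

w1 = Dv₀ = (7, 6, 6)
w2 = Dw1 = (58, 121, 107)
The requested component of w2 is 107.

107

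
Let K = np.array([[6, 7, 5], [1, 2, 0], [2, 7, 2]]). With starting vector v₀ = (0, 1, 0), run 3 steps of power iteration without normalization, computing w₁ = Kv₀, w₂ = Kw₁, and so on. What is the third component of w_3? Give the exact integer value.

w1 = Kv₀ = (6·0 + 7·1 + 5·0; 1·0 + 2·1 + 0·0; 2·0 + 7·1 + 2·0) = (7, 2, 7)
w2 = Kw1 = (6·7 + 7·2 + 5·7; 1·7 + 2·2 + 0·7; 2·7 + 7·2 + 2·7) = (91, 11, 42)
w3 = Kw2 = (833, 113, 343)
The requested component of w3 is 343.

343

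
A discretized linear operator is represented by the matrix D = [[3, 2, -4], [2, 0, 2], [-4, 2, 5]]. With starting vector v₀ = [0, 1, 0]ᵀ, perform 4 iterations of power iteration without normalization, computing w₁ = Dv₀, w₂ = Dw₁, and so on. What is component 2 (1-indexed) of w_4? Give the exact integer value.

72

w1 = Dv₀ = (3·0 + 2·1 + (-4)·0; 2·0 + 0·1 + 2·0; (-4)·0 + 2·1 + 5·0) = (2, 0, 2)
w2 = Dw1 = (3·2 + 2·0 + (-4)·2; 2·2 + 0·0 + 2·2; (-4)·2 + 2·0 + 5·2) = (-2, 8, 2)
w3 = Dw2 = (2, 0, 34)
w4 = Dw3 = (-130, 72, 162)
The requested component of w4 is 72.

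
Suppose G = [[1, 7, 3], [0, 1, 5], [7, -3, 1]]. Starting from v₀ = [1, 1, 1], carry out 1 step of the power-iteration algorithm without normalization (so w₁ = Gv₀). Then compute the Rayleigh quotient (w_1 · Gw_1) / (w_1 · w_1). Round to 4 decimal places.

λ ≈ 6.8901

w1 = Gv₀ = (1·1 + 7·1 + 3·1; 0·1 + 1·1 + 5·1; 7·1 + (-3)·1 + 1·1) = (11, 6, 5)
Gw1 = (68, 31, 64)
w1·Gw1 = 11·68 + 6·31 + 5·64 = 1254; w1·w1 = 11·11 + 6·6 + 5·5 = 182
λ ≈ 1254/182 = 6.8901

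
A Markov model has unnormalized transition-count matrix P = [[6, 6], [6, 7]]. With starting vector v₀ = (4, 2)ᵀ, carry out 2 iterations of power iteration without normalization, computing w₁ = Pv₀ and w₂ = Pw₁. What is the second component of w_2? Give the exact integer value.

w1 = Pv₀ = (36, 38)
w2 = Pw1 = (444, 482)
The requested component of w2 is 482.

482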